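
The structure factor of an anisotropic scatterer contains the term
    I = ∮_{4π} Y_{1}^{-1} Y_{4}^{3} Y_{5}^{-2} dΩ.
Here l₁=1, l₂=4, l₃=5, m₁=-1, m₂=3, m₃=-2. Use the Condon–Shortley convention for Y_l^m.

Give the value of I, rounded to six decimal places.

0.085055

Rules hold: Σm=0, L=10 even, 3≤5≤5.
N = 3·9·11 = 297
Δ = 0!·2!·8!/11! = 1/495
Racah Σ t=0..0: t=0:+1/576 = 1/576
⇒ 3j(1 4 5; 0 0 0)² = 5/99, sgn -1
Racah Σ t=0..0: t=0:+1/10080 = 1/10080
⇒ 3j(1 4 5; -1 3 -2)² = 1/165, sgn -1
4πI² = N·(3j₀)²·(3jₘ)² = 1/11
I = +1·√(0.0909091/4π) = 0.08505478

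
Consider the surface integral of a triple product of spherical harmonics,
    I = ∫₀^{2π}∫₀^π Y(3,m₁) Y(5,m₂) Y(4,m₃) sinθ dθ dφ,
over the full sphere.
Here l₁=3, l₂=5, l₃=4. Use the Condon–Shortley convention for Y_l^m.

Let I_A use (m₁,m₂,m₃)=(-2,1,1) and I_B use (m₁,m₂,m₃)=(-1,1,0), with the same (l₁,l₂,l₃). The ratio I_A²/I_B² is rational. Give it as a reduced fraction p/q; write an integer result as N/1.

625/242

Shared (l₁,l₂,l₃)=(3,5,4): N and (l;000)² cancel in I_A²/I_B².
A: Δ = 4!·2!·6!/13! = 1/180180; Racah Σ t=3..4: t=3:−1/432 t=4:+1/1152 = -5/3456; ⇒ 3j(3 5 4; -2 1 1)² = 625/36036, sgn +1
B: Δ = 4!·2!·6!/13! = 1/180180; Racah Σ t=2..4: t=2:+1/384 t=3:−1/216 t=4:+1/2304 = -11/6912; ⇒ 3j(3 5 4; -1 1 0)² = 11/1638, sgn -1
I_A²/I_B² = (625/36036)/(11/1638) = 625/242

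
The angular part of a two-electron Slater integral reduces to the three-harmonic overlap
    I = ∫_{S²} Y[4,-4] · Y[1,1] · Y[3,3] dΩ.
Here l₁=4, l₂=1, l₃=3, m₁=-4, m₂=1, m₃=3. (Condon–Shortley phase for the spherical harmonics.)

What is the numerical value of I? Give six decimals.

0.325735

Checks pass: Σm=0; 8 even; l₃=3∈[3,5].
(2·4+1)(2·1+1)(2·3+1) = 189
Δ: 2! 6! 0! / 9! → 1/252
sum: t=1:−1/36 = -1/36
3j²(4 1 3; 0 0 0) = Δ·Π!·Σ² = 4/63  (sign +1)
sum: t=2:+1/1440 = 1/1440
3j²(4 1 3; -4 1 3) = Δ·Π!·Σ² = 1/9  (sign +1)
combine: 4πI² = 189·4/63·1/9 = 4/3
take √, sign +1: I = 0.32573501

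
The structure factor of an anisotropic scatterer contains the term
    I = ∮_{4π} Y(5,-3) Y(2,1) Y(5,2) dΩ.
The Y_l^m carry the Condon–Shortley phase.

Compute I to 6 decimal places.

-0.161739

m-sum 0 ✓  L=12 even ✓  3≤5≤7 ✓
Π(2lᵢ+1) = 11×5×11 = 605
triangle coeff Δ(5,2,5) = 1/38610
Σ_t [0,2]: t=0:+1/2880 t=1:−1/576 t=2:+1/2880 = -1/960
(3j)²=10/429 [(5 2 5; 0 0 0)], sign=+1
Σ_t [1,2]: t=1:−1/10080 t=2:+1/2880 = 1/4032
(3j)²=10/429 [(5 2 5; -3 1 2)], sign=-1
⇒ 4πI² = 500/1521
I = (-1)√(500/1521/(4π)) = -0.16173926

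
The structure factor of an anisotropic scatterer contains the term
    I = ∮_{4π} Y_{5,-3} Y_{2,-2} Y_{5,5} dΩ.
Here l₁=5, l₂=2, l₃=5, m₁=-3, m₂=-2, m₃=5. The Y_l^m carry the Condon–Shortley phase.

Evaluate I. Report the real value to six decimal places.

0.088588

Checks pass: Σm=0; 12 even; l₃=5∈[3,7].
(2·5+1)(2·2+1)(2·5+1) = 605
Δ: 2! 8! 2! / 13! → 1/38610
sum: t=0:+1/2880 t=1:−1/576 t=2:+1/2880 = -1/960
3j²(5 2 5; 0 0 0) = Δ·Π!·Σ² = 10/429  (sign +1)
sum: t=0:+1/161280 = 1/161280
3j²(5 2 5; -3 -2 5) = Δ·Π!·Σ² = 1/143  (sign +1)
combine: 4πI² = 605·10/429·1/143 = 50/507
take √, sign +1: I = 0.08858824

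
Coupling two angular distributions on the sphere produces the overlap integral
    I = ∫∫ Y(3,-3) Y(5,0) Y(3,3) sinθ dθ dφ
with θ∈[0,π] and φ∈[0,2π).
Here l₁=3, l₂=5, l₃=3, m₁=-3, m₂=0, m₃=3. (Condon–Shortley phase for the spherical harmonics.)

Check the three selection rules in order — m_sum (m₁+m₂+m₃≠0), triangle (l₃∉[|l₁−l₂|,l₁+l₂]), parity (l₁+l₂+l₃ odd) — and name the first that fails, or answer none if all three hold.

Σmᵢ = 0  ✓
l₃∈[|l₁−l₂|,l₁+l₂]=[2,8], have l₃=3  ✓
Σlᵢ = 11 ⇒ odd  ✗

parity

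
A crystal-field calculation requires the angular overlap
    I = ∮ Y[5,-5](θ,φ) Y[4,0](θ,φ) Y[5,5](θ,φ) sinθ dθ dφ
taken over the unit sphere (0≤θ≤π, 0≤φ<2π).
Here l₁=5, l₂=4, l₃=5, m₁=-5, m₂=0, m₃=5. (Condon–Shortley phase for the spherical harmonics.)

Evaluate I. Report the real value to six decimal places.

-0.130198

m-sum 0 ✓  L=14 even ✓  1≤5≤9 ✓
Π(2lᵢ+1) = 11×9×11 = 1089
triangle coeff Δ(5,4,5) = 1/3153150
Σ_t [0,4]: t=0:+1/69120 t=1:−1/1728 t=2:+1/576 t=3:−1/1728 t=4:+1/69120 = 7/11520
(3j)²=2/143 [(5 4 5; 0 0 0)], sign=-1
Σ_t [4,4]: t=4:+1/414720 = 1/414720
(3j)²=2/143 [(5 4 5; -5 0 5)], sign=+1
⇒ 4πI² = 36/169
I = (-1)√(36/169/(4π)) = -0.13019760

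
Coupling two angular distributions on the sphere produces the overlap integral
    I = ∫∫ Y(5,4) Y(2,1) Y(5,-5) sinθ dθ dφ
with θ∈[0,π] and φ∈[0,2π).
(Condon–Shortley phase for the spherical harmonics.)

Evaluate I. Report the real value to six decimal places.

Rules hold: Σm=0, L=12 even, 3≤5≤7.
N = 11·5·11 = 605
Δ = 2!·8!·2!/13! = 1/38610
Racah Σ t=0..2: t=0:+1/2880 t=1:−1/576 t=2:+1/2880 = -1/960
⇒ 3j(5 2 5; 0 0 0)² = 10/429, sgn +1
Racah Σ t=1..1: t=1:−1/80640 = -1/80640
⇒ 3j(5 2 5; 4 1 -5)² = 9/286, sgn -1
4πI² = N·(3j₀)²·(3jₘ)² = 75/169
I = -1·√(0.443787/4π) = -0.18792404

-0.187924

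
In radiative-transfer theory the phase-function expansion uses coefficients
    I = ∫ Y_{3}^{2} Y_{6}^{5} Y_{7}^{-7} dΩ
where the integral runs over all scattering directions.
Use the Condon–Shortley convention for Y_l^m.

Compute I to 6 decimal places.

Checks pass: Σm=0; 16 even; l₃=7∈[3,9].
(2·3+1)(2·6+1)(2·7+1) = 1365
Δ: 2! 4! 10! / 17! → 1/2042040
sum: t=0:+1/207360 t=1:−1/57600 t=2:+1/207360 = -1/129600
3j²(3 6 7; 0 0 0) = Δ·Π!·Σ² = 168/12155  (sign +1)
sum: t=1:−1/87091200 = -1/87091200
3j²(3 6 7; 2 5 -7) = Δ·Π!·Σ² = 11/408  (sign -1)
combine: 4πI² = 1365·168/12155·11/408 = 147/289
take √, sign -1: I = -0.20118927

-0.201189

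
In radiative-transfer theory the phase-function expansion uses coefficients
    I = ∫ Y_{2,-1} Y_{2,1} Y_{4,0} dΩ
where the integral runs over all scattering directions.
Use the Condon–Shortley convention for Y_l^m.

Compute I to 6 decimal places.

m-sum 0 ✓  L=8 even ✓  0≤4≤4 ✓
Π(2lᵢ+1) = 5×5×9 = 225
triangle coeff Δ(2,2,4) = 1/630
Σ_t [0,0]: t=0:+1/16 = 1/16
(3j)²=2/35 [(2 2 4; 0 0 0)], sign=+1
Σ_t [0,0]: t=0:+1/36 = 1/36
(3j)²=8/315 [(2 2 4; -1 1 0)], sign=+1
⇒ 4πI² = 16/49
I = (+1)√(16/49/(4π)) = 0.16119702

0.161197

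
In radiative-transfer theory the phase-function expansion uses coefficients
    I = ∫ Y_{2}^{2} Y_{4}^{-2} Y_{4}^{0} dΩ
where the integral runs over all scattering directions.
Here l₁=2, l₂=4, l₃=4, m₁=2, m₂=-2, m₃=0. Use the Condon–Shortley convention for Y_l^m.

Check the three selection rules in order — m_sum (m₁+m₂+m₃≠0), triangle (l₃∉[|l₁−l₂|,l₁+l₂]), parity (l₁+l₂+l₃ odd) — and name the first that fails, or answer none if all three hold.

azimuthal sum: 2 − 2 + 0 = 0  ✓
2 ≤ 4 ≤ 6 (triangle on l)  ✓
L = 2 + 4 + 4 = 10 (even)  ✓

none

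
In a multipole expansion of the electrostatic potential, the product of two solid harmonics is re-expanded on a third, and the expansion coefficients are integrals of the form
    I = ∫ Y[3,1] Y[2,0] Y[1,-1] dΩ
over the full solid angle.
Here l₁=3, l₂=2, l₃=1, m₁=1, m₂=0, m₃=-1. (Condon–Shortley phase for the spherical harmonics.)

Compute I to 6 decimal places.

-0.202301

m-sum 0 ✓  L=6 even ✓  1≤1≤5 ✓
Π(2lᵢ+1) = 7×5×3 = 105
triangle coeff Δ(3,2,1) = 1/105
Σ_t [2,2]: t=2:+1/4 = 1/4
(3j)²=3/35 [(3 2 1; 0 0 0)], sign=-1
Σ_t [2,2]: t=2:+1/8 = 1/8
(3j)²=2/35 [(3 2 1; 1 0 -1)], sign=+1
⇒ 4πI² = 18/35
I = (-1)√(18/35/(4π)) = -0.20230066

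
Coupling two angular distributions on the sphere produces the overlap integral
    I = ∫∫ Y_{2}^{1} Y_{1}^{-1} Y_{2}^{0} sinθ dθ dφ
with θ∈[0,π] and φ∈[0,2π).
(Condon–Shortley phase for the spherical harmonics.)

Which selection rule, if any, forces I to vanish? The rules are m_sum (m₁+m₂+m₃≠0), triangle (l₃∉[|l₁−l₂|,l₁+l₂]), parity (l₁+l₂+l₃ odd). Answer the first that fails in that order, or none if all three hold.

azimuthal sum: 1 − 1 + 0 = 0  ✓
1 ≤ 2 ≤ 3 (triangle on l)  ✓
L = 2 + 1 + 2 = 5 (odd)  ✗

parity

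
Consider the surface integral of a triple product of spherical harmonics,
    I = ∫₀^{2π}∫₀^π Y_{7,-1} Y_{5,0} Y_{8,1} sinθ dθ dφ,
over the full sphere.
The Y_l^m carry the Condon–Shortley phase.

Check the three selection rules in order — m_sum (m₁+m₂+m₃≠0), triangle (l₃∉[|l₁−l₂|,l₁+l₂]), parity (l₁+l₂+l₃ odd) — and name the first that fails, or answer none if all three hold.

Σmᵢ = 0  ✓
l₃∈[|l₁−l₂|,l₁+l₂]=[2,12], have l₃=8  ✓
Σlᵢ = 20 ⇒ even  ✓

none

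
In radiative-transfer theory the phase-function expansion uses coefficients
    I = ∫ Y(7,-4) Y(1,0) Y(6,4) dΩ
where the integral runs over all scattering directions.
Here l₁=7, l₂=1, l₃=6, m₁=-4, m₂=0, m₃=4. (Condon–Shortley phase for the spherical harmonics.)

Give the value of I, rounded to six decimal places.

0.201000

Checks pass: Σm=0; 14 even; l₃=6∈[6,8].
(2·7+1)(2·1+1)(2·6+1) = 585
Δ: 2! 12! 0! / 15! → 1/1365
sum: t=1:−1/518400 = -1/518400
3j²(7 1 6; 0 0 0) = Δ·Π!·Σ² = 7/195  (sign -1)
sum: t=1:−1/7257600 = -1/7257600
3j²(7 1 6; -4 0 4) = Δ·Π!·Σ² = 11/455  (sign -1)
combine: 4πI² = 585·7/195·11/455 = 33/65
take √, sign +1: I = 0.20099968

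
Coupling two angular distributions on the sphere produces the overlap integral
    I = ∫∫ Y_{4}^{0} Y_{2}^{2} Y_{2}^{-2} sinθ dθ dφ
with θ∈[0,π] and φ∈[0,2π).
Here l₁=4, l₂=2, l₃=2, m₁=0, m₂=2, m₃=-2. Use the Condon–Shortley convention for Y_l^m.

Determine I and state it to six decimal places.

0.040299

m-sum 0 ✓  L=8 even ✓  2≤2≤6 ✓
Π(2lᵢ+1) = 9×5×5 = 225
triangle coeff Δ(4,2,2) = 1/630
Σ_t [2,2]: t=2:+1/16 = 1/16
(3j)²=2/35 [(4 2 2; 0 0 0)], sign=+1
Σ_t [4,4]: t=4:+1/576 = 1/576
(3j)²=1/630 [(4 2 2; 0 2 -2)], sign=+1
⇒ 4πI² = 1/49
I = (+1)√(1/49/(4π)) = 0.04029926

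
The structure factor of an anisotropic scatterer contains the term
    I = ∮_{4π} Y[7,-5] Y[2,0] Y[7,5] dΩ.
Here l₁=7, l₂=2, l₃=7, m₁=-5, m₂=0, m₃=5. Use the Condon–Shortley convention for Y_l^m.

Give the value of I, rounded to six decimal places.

m-sum 0 ✓  L=16 even ✓  5≤7≤9 ✓
Π(2lᵢ+1) = 15×5×15 = 1125
triangle coeff Δ(7,2,7) = 1/185640
Σ_t [0,2]: t=0:+1/2419200 t=1:−1/518400 t=2:+1/2419200 = -1/907200
(3j)²=56/3315 [(7 2 7; 0 0 0)], sign=+1
Σ_t [0,2]: t=0:+1/1916006400 t=1:−1/39916800 t=2:+1/29030400 = 19/1916006400
(3j)²=361/185640 [(7 2 7; -5 0 5)], sign=+1
⇒ 4πI² = 1805/48841
I = (+1)√(1805/48841/(4π)) = 0.05423022

0.054230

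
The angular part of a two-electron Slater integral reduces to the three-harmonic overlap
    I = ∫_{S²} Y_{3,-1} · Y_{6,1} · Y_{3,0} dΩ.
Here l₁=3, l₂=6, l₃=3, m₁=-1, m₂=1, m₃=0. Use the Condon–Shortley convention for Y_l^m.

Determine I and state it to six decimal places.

Checks pass: Σm=0; 12 even; l₃=3∈[3,9].
(2·3+1)(2·6+1)(2·3+1) = 637
Δ: 6! 0! 6! / 13! → 1/12012
sum: t=3:−1/1296 = -1/1296
3j²(3 6 3; 0 0 0) = Δ·Π!·Σ² = 100/3003  (sign +1)
sum: t=4:+1/1728 = 1/1728
3j²(3 6 3; -1 1 0) = Δ·Π!·Σ² = 25/858  (sign -1)
combine: 4πI² = 637·100/3003·25/858 = 8750/14157
take √, sign -1: I = -0.22177545

-0.221775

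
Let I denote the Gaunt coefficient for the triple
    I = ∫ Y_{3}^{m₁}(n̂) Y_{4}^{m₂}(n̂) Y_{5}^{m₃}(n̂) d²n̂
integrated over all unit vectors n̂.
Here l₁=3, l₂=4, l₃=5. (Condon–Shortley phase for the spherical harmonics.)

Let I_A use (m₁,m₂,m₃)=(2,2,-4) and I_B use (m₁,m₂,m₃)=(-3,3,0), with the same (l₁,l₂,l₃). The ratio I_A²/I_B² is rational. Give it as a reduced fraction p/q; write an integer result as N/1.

Shared (l₁,l₂,l₃)=(3,4,5): N and (l;000)² cancel in I_A²/I_B².
A: Δ = 2!·4!·6!/13! = 1/180180; Racah Σ t=0..1: t=0:+1/8640 t=1:−1/2880 = -1/4320; ⇒ 3j(3 4 5; 2 2 -4)² = 8/429, sgn +1
B: Δ = 2!·4!·6!/13! = 1/180180; Racah Σ t=2..2: t=2:+1/5760 = 1/5760; ⇒ 3j(3 4 5; -3 3 0)² = 5/572, sgn -1
I_A²/I_B² = (8/429)/(5/572) = 32/15

32/15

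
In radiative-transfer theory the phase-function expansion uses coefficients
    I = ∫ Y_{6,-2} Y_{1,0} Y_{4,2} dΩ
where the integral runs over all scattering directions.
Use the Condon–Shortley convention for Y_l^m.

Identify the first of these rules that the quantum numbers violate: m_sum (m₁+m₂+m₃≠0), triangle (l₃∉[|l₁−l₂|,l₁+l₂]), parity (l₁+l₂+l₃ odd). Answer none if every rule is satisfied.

azimuthal sum: -2 + 0 + 2 = 0  ✓
5 ≤ 4 ≤ 7 (triangle on l)  ✗
L = 6 + 1 + 4 = 11 (odd)

triangle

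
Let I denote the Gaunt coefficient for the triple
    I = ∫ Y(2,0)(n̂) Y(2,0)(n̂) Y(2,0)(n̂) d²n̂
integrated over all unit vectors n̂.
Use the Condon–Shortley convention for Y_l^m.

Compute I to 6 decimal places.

m-sum 0 ✓  L=6 even ✓  0≤2≤4 ✓
Π(2lᵢ+1) = 5×5×5 = 125
triangle coeff Δ(2,2,2) = 1/630
Σ_t [0,2]: t=0:+1/8 t=1:−1/1 t=2:+1/8 = -3/4
(3j)²=2/35 [(2 2 2; 0 0 0)], sign=-1
(m-triple is (0,0,0) — same symbol as above.)
⇒ 4πI² = 20/49
I = (+1)√(20/49/(4π)) = 0.18022375

0.180224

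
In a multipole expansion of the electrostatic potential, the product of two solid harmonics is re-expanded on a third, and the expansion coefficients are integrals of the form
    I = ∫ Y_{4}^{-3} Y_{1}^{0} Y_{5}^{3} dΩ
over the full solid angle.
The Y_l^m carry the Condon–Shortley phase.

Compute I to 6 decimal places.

-0.196426

Checks pass: Σm=0; 10 even; l₃=5∈[3,5].
(2·4+1)(2·1+1)(2·5+1) = 297
Δ: 0! 8! 2! / 11! → 1/495
sum: t=0:+1/576 = 1/576
3j²(4 1 5; 0 0 0) = Δ·Π!·Σ² = 5/99  (sign -1)
sum: t=0:+1/5040 = 1/5040
3j²(4 1 5; -3 0 3) = Δ·Π!·Σ² = 16/495  (sign +1)
combine: 4πI² = 297·5/99·16/495 = 16/33
take √, sign -1: I = -0.19642560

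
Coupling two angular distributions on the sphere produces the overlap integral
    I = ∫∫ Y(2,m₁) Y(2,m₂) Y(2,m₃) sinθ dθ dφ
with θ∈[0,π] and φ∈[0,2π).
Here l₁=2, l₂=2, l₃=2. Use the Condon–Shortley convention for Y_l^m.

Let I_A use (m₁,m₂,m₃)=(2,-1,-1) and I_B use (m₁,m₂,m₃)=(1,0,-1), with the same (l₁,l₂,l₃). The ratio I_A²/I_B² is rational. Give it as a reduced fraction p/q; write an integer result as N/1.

l's match ⇒ only the (l;m) 3-j factors differ between A and B.
A: triangle coeff Δ(2,2,2) = 1/630; Σ_t [0,0]: t=0:+1/4 = 1/4; (3j)²=3/35 [(2 2 2; 2 -1 -1)], sign=-1
B: triangle coeff Δ(2,2,2) = 1/630; Σ_t [0,1]: t=0:+1/4 t=1:−1/2 = -1/4; (3j)²=1/70 [(2 2 2; 1 0 -1)], sign=+1
I_A²/I_B² = (3/35)/(1/70) = 6/1

6/1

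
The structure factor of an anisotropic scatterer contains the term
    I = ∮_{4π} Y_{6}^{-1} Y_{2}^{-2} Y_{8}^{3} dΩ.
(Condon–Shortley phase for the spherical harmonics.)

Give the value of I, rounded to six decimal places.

-0.154160

m-sum 0 ✓  L=16 even ✓  4≤8≤8 ✓
Π(2lᵢ+1) = 13×5×17 = 1105
triangle coeff Δ(6,2,8) = 1/30940
Σ_t [0,0]: t=0:+1/2073600 = 1/2073600
(3j)²=28/1105 [(6 2 8; 0 0 0)], sign=+1
Σ_t [0,0]: t=0:+1/14515200 = 1/14515200
(3j)²=33/3094 [(6 2 8; -1 -2 3)], sign=-1
⇒ 4πI² = 66/221
I = (-1)√(66/221/(4π)) = -0.15415972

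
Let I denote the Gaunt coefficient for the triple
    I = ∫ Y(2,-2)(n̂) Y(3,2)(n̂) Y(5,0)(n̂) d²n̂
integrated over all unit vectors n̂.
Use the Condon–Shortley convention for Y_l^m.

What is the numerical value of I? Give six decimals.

Checks pass: Σm=0; 10 even; l₃=5∈[1,5].
(2·2+1)(2·3+1)(2·5+1) = 385
Δ: 0! 4! 6! / 11! → 1/2310
sum: t=0:+1/144 = 1/144
3j²(2 3 5; 0 0 0) = Δ·Π!·Σ² = 10/231  (sign -1)
sum: t=0:+1/2880 = 1/2880
3j²(2 3 5; -2 2 0) = Δ·Π!·Σ² = 1/462  (sign -1)
combine: 4πI² = 385·10/231·1/462 = 25/693
take √, sign +1: I = 0.05357948

0.053579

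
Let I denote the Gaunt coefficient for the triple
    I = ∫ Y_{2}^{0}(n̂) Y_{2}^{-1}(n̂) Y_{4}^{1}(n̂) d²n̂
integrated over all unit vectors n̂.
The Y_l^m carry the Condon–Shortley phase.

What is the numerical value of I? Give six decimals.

m-sum 0 ✓  L=8 even ✓  0≤4≤4 ✓
Π(2lᵢ+1) = 5×5×9 = 225
triangle coeff Δ(2,2,4) = 1/630
Σ_t [0,0]: t=0:+1/16 = 1/16
(3j)²=2/35 [(2 2 4; 0 0 0)], sign=+1
Σ_t [0,0]: t=0:+1/24 = 1/24
(3j)²=1/21 [(2 2 4; 0 -1 1)], sign=-1
⇒ 4πI² = 30/49
I = (-1)√(30/49/(4π)) = -0.22072812

-0.220728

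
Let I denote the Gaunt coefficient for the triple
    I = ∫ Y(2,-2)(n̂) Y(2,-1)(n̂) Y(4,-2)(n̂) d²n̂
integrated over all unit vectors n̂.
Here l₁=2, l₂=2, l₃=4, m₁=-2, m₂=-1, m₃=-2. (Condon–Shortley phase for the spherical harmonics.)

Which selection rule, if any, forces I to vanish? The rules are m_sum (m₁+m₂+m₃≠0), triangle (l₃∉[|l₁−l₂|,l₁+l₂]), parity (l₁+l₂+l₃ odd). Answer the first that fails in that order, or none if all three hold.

m₁+m₂+m₃ = -2 − 1 − 2 = -5  ✗
triangle: |2−2|=0 ≤ l₃=4 ≤ 2+2=4
parity: l₁+l₂+l₃ = 8 is even

m_sum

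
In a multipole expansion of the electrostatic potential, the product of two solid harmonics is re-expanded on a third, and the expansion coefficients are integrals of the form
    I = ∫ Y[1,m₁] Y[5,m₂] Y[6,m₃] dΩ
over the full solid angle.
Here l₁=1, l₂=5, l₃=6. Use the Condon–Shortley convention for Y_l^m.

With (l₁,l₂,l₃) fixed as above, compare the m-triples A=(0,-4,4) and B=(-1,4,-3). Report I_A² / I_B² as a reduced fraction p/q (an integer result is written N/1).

Same 1,5,6: normalisation and zero-m 3j drop out of the ratio.
A: Δ: 0! 2! 10! / 13! → 1/858; sum: t=0:+1/362880 = 1/362880; 3j²(1 5 6; 0 -4 4) = Δ·Π!·Σ² = 10/429  (sign +1)
B: Δ: 0! 2! 10! / 13! → 1/858; sum: t=0:+1/725760 = 1/725760; 3j²(1 5 6; -1 4 -3) = Δ·Π!·Σ² = 1/286  (sign -1)
I_A²/I_B² = (10/429)/(1/286) = 20/3

20/3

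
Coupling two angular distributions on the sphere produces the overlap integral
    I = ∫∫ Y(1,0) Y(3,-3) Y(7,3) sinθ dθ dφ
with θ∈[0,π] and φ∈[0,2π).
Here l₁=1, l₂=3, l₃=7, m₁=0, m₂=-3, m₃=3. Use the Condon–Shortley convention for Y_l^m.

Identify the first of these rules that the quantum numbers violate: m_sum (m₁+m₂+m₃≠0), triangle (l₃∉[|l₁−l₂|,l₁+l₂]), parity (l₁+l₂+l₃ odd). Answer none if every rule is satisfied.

Σmᵢ = 0  ✓
l₃∈[|l₁−l₂|,l₁+l₂]=[2,4], have l₃=7  ✗
Σlᵢ = 11 ⇒ odd

triangle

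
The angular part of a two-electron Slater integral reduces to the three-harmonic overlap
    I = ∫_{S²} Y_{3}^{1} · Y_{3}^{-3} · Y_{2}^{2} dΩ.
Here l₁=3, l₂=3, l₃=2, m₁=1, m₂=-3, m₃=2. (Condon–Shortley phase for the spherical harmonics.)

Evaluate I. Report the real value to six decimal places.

0.132981

Rules hold: Σm=0, L=8 even, 0≤2≤6.
N = 7·7·5 = 245
Δ = 4!·2!·2!/9! = 1/3780
Racah Σ t=1..3: t=1:−1/24 t=2:+1/4 t=3:−1/24 = 1/6
⇒ 3j(3 3 2; 0 0 0)² = 4/105, sgn +1
Racah Σ t=0..0: t=0:+1/96 = 1/96
⇒ 3j(3 3 2; 1 -3 2)² = 1/42, sgn +1
4πI² = N·(3j₀)²·(3jₘ)² = 2/9
I = +1·√(0.222222/4π) = 0.13298076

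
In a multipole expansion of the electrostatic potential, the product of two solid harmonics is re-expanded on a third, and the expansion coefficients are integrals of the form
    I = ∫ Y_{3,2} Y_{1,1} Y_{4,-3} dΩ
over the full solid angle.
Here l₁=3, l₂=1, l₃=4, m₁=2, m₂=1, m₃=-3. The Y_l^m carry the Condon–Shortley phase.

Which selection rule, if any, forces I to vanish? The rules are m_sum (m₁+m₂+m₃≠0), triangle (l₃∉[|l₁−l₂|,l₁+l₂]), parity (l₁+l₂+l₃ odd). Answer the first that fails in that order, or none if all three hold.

m₁+m₂+m₃ = 2 + 1 − 3 = 0  ✓
triangle: |3−1|=2 ≤ l₃=4 ≤ 3+1=4  ✓
parity: l₁+l₂+l₃ = 8 is even  ✓

none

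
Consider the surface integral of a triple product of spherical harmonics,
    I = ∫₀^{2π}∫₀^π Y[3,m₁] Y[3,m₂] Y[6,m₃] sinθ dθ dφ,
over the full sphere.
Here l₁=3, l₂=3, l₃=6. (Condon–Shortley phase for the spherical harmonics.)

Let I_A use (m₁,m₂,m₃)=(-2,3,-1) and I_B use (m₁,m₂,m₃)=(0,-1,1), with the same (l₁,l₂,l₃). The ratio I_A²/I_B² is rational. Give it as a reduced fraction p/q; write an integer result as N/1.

1/50

Shared (l₁,l₂,l₃)=(3,3,6): N and (l;000)² cancel in I_A²/I_B².
A: Δ = 0!·6!·6!/13! = 1/12012; Racah Σ t=0..0: t=0:+1/86400 = 1/86400; ⇒ 3j(3 3 6; -2 3 -1)² = 1/1716, sgn -1
B: Δ = 0!·6!·6!/13! = 1/12012; Racah Σ t=0..0: t=0:+1/1728 = 1/1728; ⇒ 3j(3 3 6; 0 -1 1)² = 25/858, sgn -1
I_A²/I_B² = (1/1716)/(25/858) = 1/50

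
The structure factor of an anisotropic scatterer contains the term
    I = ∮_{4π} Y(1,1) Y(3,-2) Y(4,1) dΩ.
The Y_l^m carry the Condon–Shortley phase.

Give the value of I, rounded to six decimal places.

-0.106622

Checks pass: Σm=0; 8 even; l₃=4∈[2,4].
(2·1+1)(2·3+1)(2·4+1) = 189
Δ: 0! 2! 6! / 9! → 1/252
sum: t=0:+1/36 = 1/36
3j²(1 3 4; 0 0 0) = Δ·Π!·Σ² = 4/63  (sign +1)
sum: t=0:+1/240 = 1/240
3j²(1 3 4; 1 -2 1) = Δ·Π!·Σ² = 1/84  (sign -1)
combine: 4πI² = 189·4/63·1/84 = 1/7
take √, sign -1: I = -0.10662181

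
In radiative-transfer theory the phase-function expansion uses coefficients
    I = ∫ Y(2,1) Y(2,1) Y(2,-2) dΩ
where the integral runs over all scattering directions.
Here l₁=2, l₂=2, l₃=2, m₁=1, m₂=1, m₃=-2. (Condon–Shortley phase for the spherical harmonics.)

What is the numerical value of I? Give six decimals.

0.220728

Rules hold: Σm=0, L=6 even, 0≤2≤4.
N = 5·5·5 = 125
Δ = 2!·2!·2!/7! = 1/630
Racah Σ t=0..2: t=0:+1/8 t=1:−1/1 t=2:+1/8 = -3/4
⇒ 3j(2 2 2; 0 0 0)² = 2/35, sgn -1
Racah Σ t=1..1: t=1:−1/4 = -1/4
⇒ 3j(2 2 2; 1 1 -2)² = 3/35, sgn -1
4πI² = N·(3j₀)²·(3jₘ)² = 30/49
I = +1·√(0.612245/4π) = 0.22072812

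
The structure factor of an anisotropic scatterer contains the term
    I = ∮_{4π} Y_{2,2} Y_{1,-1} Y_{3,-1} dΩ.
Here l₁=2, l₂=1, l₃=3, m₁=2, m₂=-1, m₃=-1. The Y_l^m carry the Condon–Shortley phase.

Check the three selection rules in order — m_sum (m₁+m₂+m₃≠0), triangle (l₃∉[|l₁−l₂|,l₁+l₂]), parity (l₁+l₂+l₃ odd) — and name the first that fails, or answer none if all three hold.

m₁+m₂+m₃ = 2 − 1 − 1 = 0  ✓
triangle: |2−1|=1 ≤ l₃=3 ≤ 2+1=3  ✓
parity: l₁+l₂+l₃ = 6 is even  ✓

none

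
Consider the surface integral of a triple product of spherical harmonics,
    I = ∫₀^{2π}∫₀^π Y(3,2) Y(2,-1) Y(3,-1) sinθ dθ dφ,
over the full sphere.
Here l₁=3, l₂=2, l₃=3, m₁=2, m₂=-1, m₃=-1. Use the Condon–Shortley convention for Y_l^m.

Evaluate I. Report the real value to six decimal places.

0.162868

Rules hold: Σm=0, L=8 even, 1≤3≤5.
N = 7·5·7 = 245
Δ = 2!·4!·2!/9! = 1/3780
Racah Σ t=0..2: t=0:+1/24 t=1:−1/4 t=2:+1/24 = -1/6
⇒ 3j(3 2 3; 0 0 0)² = 4/105, sgn +1
Racah Σ t=0..1: t=0:+1/12 t=1:−1/48 = 1/16
⇒ 3j(3 2 3; 2 -1 -1)² = 1/28, sgn +1
4πI² = N·(3j₀)²·(3jₘ)² = 1/3
I = +1·√(0.333333/4π) = 0.16286750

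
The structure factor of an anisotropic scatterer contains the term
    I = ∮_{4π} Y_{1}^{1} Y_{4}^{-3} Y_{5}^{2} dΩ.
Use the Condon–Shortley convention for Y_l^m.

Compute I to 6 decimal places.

m-sum 0 ✓  L=10 even ✓  3≤5≤5 ✓
Π(2lᵢ+1) = 3×9×11 = 297
triangle coeff Δ(1,4,5) = 1/495
Σ_t [0,0]: t=0:+1/576 = 1/576
(3j)²=5/99 [(1 4 5; 0 0 0)], sign=-1
Σ_t [0,0]: t=0:+1/10080 = 1/10080
(3j)²=1/165 [(1 4 5; 1 -3 2)], sign=-1
⇒ 4πI² = 1/11
I = (+1)√(1/11/(4π)) = 0.08505478

0.085055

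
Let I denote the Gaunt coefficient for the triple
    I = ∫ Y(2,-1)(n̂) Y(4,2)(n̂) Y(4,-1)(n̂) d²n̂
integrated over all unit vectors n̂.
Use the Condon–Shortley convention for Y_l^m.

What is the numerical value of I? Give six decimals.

Checks pass: Σm=0; 10 even; l₃=4∈[2,6].
(2·2+1)(2·4+1)(2·4+1) = 405
Δ: 2! 2! 6! / 11! → 1/13860
sum: t=0:+1/192 t=1:−1/36 t=2:+1/192 = -5/288
3j²(2 4 4; 0 0 0) = Δ·Π!·Σ² = 20/693  (sign -1)
sum: t=1:−1/240 t=2:+1/96 = 1/160
3j²(2 4 4; -1 2 -1) = Δ·Π!·Σ² = 27/1540  (sign -1)
combine: 4πI² = 405·20/693·27/1540 = 1215/5929
take √, sign +1: I = 0.12770047

0.127700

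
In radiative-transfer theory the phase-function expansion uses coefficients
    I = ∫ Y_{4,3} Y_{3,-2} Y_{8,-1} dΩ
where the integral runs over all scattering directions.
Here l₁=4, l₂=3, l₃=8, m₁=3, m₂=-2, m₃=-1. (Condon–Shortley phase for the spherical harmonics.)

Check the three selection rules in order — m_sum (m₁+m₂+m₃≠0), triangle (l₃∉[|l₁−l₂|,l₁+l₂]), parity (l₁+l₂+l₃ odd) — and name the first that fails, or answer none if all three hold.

azimuthal sum: 3 − 2 − 1 = 0  ✓
1 ≤ 8 ≤ 7 (triangle on l)  ✗
L = 4 + 3 + 8 = 15 (odd)

triangle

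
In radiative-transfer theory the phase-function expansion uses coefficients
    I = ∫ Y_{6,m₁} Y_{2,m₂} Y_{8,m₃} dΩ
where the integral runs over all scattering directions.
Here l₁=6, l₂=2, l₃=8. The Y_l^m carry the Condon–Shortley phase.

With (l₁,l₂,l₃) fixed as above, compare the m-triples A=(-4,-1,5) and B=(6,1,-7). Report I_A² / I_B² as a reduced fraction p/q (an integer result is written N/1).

66/35

Shared (l₁,l₂,l₃)=(6,2,8): N and (l;000)² cancel in I_A²/I_B².
A: Δ = 0!·12!·4!/17! = 1/30940; Racah Σ t=0..0: t=0:+1/43545600 = 1/43545600; ⇒ 3j(6 2 8; -4 -1 5)² = 33/1190, sgn -1
B: Δ = 0!·12!·4!/17! = 1/30940; Racah Σ t=0..0: t=0:+1/2874009600 = 1/2874009600; ⇒ 3j(6 2 8; 6 1 -7)² = 1/68, sgn -1
I_A²/I_B² = (33/1190)/(1/68) = 66/35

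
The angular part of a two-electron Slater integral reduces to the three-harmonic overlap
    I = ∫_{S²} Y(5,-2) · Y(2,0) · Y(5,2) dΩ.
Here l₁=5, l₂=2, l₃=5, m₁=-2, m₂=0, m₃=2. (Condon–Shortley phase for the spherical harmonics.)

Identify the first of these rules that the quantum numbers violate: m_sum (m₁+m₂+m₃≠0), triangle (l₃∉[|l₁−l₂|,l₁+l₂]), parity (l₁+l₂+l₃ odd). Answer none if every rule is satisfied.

none

m₁+m₂+m₃ = -2 + 0 + 2 = 0  ✓
triangle: |5−2|=3 ≤ l₃=5 ≤ 5+2=7  ✓
parity: l₁+l₂+l₃ = 12 is even  ✓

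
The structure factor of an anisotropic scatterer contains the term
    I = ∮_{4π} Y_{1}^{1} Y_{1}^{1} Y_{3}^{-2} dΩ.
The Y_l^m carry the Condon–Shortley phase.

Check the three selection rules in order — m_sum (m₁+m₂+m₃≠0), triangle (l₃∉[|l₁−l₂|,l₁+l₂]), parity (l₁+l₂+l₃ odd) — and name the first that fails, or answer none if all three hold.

m₁+m₂+m₃ = 1 + 1 − 2 = 0  ✓
triangle: |1−1|=0 ≤ l₃=3 ≤ 1+1=2  ✗
parity: l₁+l₂+l₃ = 5 is odd

triangle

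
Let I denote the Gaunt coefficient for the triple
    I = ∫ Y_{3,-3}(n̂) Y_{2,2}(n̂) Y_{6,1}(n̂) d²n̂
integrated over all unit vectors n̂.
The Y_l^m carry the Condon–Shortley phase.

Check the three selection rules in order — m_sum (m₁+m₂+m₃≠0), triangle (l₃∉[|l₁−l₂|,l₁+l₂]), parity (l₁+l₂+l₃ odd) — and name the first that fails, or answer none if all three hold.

m₁+m₂+m₃ = -3 + 2 + 1 = 0  ✓
triangle: |3−2|=1 ≤ l₃=6 ≤ 3+2=5  ✗
parity: l₁+l₂+l₃ = 11 is odd

triangle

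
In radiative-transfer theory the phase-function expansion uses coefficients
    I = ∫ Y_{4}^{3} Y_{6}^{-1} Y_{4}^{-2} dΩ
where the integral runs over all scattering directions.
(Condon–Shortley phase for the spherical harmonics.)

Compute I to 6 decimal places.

0.160153

m-sum 0 ✓  L=14 even ✓  2≤4≤10 ✓
Π(2lᵢ+1) = 9×13×9 = 1053
triangle coeff Δ(4,6,4) = 1/1261260
Σ_t [2,4]: t=2:+1/4608 t=3:−1/1296 t=4:+1/4608 = -7/20736
(3j)²=20/1287 [(4 6 4; 0 0 0)], sign=-1
Σ_t [0,1]: t=0:+1/86400 t=1:−1/11520 = -13/172800
(3j)²=13/660 [(4 6 4; 3 -1 -2)], sign=-1
⇒ 4πI² = 39/121
I = (+1)√(39/121/(4π)) = 0.16015286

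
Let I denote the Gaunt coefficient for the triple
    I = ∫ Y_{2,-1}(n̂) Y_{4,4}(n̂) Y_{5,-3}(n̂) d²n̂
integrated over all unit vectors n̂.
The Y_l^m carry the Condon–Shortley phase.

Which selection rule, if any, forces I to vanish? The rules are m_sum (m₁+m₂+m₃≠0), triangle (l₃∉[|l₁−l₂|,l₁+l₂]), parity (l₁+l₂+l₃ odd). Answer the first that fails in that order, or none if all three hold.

m₁+m₂+m₃ = -1 + 4 − 3 = 0  ✓
triangle: |2−4|=2 ≤ l₃=5 ≤ 2+4=6  ✓
parity: l₁+l₂+l₃ = 11 is odd  ✗

parity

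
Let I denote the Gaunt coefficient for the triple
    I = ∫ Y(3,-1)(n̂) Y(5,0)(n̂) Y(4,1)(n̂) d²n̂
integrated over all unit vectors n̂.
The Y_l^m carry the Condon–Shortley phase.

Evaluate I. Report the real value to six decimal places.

m-sum 0 ✓  L=12 even ✓  2≤4≤8 ✓
Π(2lᵢ+1) = 7×11×9 = 693
triangle coeff Δ(3,5,4) = 1/180180
Σ_t [1,3]: t=1:−1/576 t=2:+1/144 t=3:−1/576 = 1/288
(3j)²=20/1001 [(3 5 4; 0 0 0)], sign=+1
Σ_t [2,4]: t=2:+1/288 t=3:−1/288 t=4:+1/5760 = 1/5760
(3j)²=1/12012 [(3 5 4; -1 0 1)], sign=-1
⇒ 4πI² = 15/13013
I = (-1)√(15/13013/(4π)) = -0.00957750

-0.009577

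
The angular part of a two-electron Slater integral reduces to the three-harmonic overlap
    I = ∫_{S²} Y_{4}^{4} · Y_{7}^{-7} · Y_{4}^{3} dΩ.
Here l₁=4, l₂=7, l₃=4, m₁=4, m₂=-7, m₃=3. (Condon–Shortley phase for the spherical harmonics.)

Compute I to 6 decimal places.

0.000000

Σlᵢ=15 odd — θ-integrand is odd under cosθ→−cosθ; I=0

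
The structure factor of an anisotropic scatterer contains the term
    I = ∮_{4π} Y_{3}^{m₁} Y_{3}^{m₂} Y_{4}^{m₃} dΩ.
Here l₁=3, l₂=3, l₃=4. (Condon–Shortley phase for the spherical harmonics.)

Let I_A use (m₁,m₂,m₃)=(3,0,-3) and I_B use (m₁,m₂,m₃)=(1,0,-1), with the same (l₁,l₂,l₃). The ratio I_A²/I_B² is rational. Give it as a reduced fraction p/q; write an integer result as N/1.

21/5

Shared (l₁,l₂,l₃)=(3,3,4): N and (l;000)² cancel in I_A²/I_B².
A: Δ = 2!·4!·4!/11! = 1/34650; Racah Σ t=0..0: t=0:+1/288 = 1/288; ⇒ 3j(3 3 4; 3 0 -3)² = 1/22, sgn -1
B: Δ = 2!·4!·4!/11! = 1/34650; Racah Σ t=0..2: t=0:+1/48 t=1:−1/24 t=2:+1/288 = -5/288; ⇒ 3j(3 3 4; 1 0 -1)² = 5/462, sgn +1
I_A²/I_B² = (1/22)/(5/462) = 21/5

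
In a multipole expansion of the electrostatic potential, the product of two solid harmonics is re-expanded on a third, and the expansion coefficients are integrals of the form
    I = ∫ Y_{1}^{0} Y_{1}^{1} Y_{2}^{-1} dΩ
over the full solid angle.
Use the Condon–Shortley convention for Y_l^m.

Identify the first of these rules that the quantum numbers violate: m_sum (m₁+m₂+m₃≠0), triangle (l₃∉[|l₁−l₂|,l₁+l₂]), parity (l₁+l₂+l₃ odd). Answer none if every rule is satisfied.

none

azimuthal sum: 0 + 1 − 1 = 0  ✓
0 ≤ 2 ≤ 2 (triangle on l)  ✓
L = 1 + 1 + 2 = 4 (even)  ✓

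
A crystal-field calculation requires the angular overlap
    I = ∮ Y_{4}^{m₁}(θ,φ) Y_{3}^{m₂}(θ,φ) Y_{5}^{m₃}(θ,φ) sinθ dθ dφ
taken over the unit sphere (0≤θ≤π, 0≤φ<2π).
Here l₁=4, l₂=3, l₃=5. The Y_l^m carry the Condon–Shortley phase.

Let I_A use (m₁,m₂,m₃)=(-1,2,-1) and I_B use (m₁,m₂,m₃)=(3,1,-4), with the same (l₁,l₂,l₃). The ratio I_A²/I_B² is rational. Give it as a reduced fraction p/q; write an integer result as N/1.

l's match ⇒ only the (l;m) 3-j factors differ between A and B.
A: triangle coeff Δ(4,3,5) = 1/180180; Σ_t [1,2]: t=1:−1/1152 t=2:+1/432 = 5/3456; (3j)²=625/36036 [(4 3 5; -1 2 -1)], sign=+1
B: triangle coeff Δ(4,3,5) = 1/180180; Σ_t [0,1]: t=0:+1/5760 t=1:−1/4320 = -1/17280; (3j)²=7/4290 [(4 3 5; 3 1 -4)], sign=+1
I_A²/I_B² = (625/36036)/(7/4290) = 3125/294

3125/294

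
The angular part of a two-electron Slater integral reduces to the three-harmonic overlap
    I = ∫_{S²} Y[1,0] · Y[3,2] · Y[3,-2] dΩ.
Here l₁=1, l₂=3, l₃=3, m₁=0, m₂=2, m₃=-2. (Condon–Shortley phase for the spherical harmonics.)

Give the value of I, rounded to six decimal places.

l₁+l₂+l₃=7 is odd: 3j(l;000)=0 ⇒ I=0

0.000000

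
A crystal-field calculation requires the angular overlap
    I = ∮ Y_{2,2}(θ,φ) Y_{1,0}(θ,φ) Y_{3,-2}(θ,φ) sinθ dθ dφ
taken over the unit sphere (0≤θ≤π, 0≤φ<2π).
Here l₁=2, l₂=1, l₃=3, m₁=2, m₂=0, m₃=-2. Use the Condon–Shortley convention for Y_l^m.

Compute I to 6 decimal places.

0.184674

Checks pass: Σm=0; 6 even; l₃=3∈[1,3].
(2·2+1)(2·1+1)(2·3+1) = 105
Δ: 0! 4! 2! / 7! → 1/105
sum: t=0:+1/4 = 1/4
3j²(2 1 3; 0 0 0) = Δ·Π!·Σ² = 3/35  (sign -1)
sum: t=0:+1/24 = 1/24
3j²(2 1 3; 2 0 -2) = Δ·Π!·Σ² = 1/21  (sign -1)
combine: 4πI² = 105·3/35·1/21 = 3/7
take √, sign +1: I = 0.18467439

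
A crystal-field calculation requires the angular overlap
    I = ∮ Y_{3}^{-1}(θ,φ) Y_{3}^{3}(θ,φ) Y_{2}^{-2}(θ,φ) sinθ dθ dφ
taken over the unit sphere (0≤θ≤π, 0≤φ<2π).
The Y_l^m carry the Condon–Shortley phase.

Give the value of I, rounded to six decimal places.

Checks pass: Σm=0; 8 even; l₃=2∈[0,6].
(2·3+1)(2·3+1)(2·2+1) = 245
Δ: 4! 2! 2! / 9! → 1/3780
sum: t=1:−1/24 t=2:+1/4 t=3:−1/24 = 1/6
3j²(3 3 2; 0 0 0) = Δ·Π!·Σ² = 4/105  (sign +1)
sum: t=4:+1/96 = 1/96
3j²(3 3 2; -1 3 -2) = Δ·Π!·Σ² = 1/42  (sign +1)
combine: 4πI² = 245·4/105·1/42 = 2/9
take √, sign +1: I = 0.13298076

0.132981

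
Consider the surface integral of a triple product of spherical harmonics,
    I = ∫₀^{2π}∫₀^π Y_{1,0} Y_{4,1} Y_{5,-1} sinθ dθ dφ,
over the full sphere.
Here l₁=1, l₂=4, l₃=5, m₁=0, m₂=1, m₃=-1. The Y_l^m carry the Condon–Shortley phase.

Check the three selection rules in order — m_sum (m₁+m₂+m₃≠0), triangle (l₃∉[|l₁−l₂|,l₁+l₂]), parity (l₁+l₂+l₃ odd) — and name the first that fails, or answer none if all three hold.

m₁+m₂+m₃ = 0 + 1 − 1 = 0  ✓
triangle: |1−4|=3 ≤ l₃=5 ≤ 1+4=5  ✓
parity: l₁+l₂+l₃ = 10 is even  ✓

none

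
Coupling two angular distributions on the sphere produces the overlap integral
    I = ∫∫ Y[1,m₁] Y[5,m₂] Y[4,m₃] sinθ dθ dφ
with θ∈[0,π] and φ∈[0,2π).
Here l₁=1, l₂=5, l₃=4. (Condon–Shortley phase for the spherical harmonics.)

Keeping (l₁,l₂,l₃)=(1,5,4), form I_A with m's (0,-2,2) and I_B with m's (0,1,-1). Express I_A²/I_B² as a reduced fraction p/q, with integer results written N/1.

7/8

Shared (l₁,l₂,l₃)=(1,5,4): N and (l;000)² cancel in I_A²/I_B².
A: Δ = 2!·0!·8!/11! = 1/495; Racah Σ t=1..1: t=1:−1/1440 = -1/1440; ⇒ 3j(1 5 4; 0 -2 2)² = 7/165, sgn -1
B: Δ = 2!·0!·8!/11! = 1/495; Racah Σ t=1..1: t=1:−1/720 = -1/720; ⇒ 3j(1 5 4; 0 1 -1)² = 8/165, sgn +1
I_A²/I_B² = (7/165)/(8/165) = 7/8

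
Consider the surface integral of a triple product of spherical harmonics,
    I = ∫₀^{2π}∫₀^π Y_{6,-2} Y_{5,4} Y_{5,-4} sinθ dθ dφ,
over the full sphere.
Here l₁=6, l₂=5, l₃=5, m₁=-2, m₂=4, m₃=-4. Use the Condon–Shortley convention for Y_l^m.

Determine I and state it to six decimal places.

0.000000

-2 + 4 − 4 = -2 ≠ 0: azimuthal integral kills it; I = 0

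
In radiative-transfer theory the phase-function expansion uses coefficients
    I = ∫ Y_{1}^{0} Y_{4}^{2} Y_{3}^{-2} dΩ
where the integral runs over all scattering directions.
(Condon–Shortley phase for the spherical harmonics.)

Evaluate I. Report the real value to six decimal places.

0.213244

Rules hold: Σm=0, L=8 even, 3≤3≤5.
N = 3·9·7 = 189
Δ = 2!·0!·6!/9! = 1/252
Racah Σ t=1..1: t=1:−1/36 = -1/36
⇒ 3j(1 4 3; 0 0 0)² = 4/63, sgn +1
Racah Σ t=1..1: t=1:−1/120 = -1/120
⇒ 3j(1 4 3; 0 2 -2)² = 1/21, sgn +1
4πI² = N·(3j₀)²·(3jₘ)² = 4/7
I = +1·√(0.571429/4π) = 0.21324362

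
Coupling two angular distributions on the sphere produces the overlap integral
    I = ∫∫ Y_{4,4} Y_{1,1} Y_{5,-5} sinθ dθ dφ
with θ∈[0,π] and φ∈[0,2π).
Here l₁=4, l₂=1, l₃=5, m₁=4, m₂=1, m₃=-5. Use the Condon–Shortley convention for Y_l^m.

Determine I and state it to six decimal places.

-0.329416

Rules hold: Σm=0, L=10 even, 3≤5≤5.
N = 9·3·11 = 297
Δ = 0!·8!·2!/11! = 1/495
Racah Σ t=0..0: t=0:+1/576 = 1/576
⇒ 3j(4 1 5; 0 0 0)² = 5/99, sgn -1
Racah Σ t=0..0: t=0:+1/80640 = 1/80640
⇒ 3j(4 1 5; 4 1 -5)² = 1/11, sgn +1
4πI² = N·(3j₀)²·(3jₘ)² = 15/11
I = -1·√(1.36364/4π) = -0.32941575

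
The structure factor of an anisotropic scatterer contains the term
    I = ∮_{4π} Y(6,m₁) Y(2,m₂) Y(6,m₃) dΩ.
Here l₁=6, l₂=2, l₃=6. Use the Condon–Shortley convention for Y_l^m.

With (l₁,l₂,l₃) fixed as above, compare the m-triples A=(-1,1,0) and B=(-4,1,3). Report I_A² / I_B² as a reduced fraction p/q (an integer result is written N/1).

Same 6,2,6: normalisation and zero-m 3j drop out of the ratio.
A: Δ: 2! 10! 2! / 15! → 1/90090; sum: t=1:−1/34560 t=2:+1/28800 = 1/172800; 3j²(6 2 6; -1 1 0) = Δ·Π!·Σ² = 1/1430  (sign +1)
B: Δ: 2! 10! 2! / 15! → 1/90090; sum: t=1:−1/725760 t=2:+1/161280 = 1/207360; 3j²(6 2 6; -4 1 3) = Δ·Π!·Σ² = 7/286  (sign -1)
I_A²/I_B² = (1/1430)/(7/286) = 1/35

1/35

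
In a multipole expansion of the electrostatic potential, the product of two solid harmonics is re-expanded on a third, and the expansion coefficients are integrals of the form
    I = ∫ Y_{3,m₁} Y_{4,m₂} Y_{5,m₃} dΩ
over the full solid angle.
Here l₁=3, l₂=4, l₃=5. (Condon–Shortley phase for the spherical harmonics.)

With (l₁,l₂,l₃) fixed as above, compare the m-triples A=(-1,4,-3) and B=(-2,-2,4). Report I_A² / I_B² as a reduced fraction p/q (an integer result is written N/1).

Same 3,4,5: normalisation and zero-m 3j drop out of the ratio.
A: Δ: 2! 4! 6! / 13! → 1/180180; sum: t=2:+1/5760 = 1/5760; 3j²(3 4 5; -1 4 -3) = Δ·Π!·Σ² = 56/2145  (sign +1)
B: Δ: 2! 4! 6! / 13! → 1/180180; sum: t=1:−1/2880 t=2:+1/8640 = -1/4320; 3j²(3 4 5; -2 -2 4) = Δ·Π!·Σ² = 8/429  (sign +1)
I_A²/I_B² = (56/2145)/(8/429) = 7/5

7/5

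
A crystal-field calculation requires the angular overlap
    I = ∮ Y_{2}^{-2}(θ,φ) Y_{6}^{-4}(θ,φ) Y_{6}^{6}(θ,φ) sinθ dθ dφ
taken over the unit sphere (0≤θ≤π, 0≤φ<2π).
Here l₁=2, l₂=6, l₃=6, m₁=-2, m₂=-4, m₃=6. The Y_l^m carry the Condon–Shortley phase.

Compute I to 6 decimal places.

m-sum 0 ✓  L=14 even ✓  4≤6≤8 ✓
Π(2lᵢ+1) = 5×13×13 = 845
triangle coeff Δ(2,6,6) = 1/90090
Σ_t [0,2]: t=0:+1/69120 t=1:−1/14400 t=2:+1/69120 = -7/172800
(3j)²=14/715 [(2 6 6; 0 0 0)], sign=-1
Σ_t [2,2]: t=2:+1/14515200 = 1/14515200
(3j)²=2/455 [(2 6 6; -2 -4 6)], sign=+1
⇒ 4πI² = 4/55
I = (-1)√(4/55/(4π)) = -0.07607531

-0.076075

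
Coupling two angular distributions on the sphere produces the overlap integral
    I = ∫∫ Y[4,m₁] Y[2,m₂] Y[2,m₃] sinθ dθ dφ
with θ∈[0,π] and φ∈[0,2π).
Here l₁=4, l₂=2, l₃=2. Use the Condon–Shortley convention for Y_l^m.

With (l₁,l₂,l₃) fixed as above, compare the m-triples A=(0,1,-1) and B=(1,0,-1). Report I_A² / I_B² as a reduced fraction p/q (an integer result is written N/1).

l's match ⇒ only the (l;m) 3-j factors differ between A and B.
A: triangle coeff Δ(4,2,2) = 1/630; Σ_t [3,3]: t=3:−1/36 = -1/36; (3j)²=8/315 [(4 2 2; 0 1 -1)], sign=+1
B: triangle coeff Δ(4,2,2) = 1/630; Σ_t [2,2]: t=2:+1/24 = 1/24; (3j)²=1/21 [(4 2 2; 1 0 -1)], sign=-1
I_A²/I_B² = (8/315)/(1/21) = 8/15

8/15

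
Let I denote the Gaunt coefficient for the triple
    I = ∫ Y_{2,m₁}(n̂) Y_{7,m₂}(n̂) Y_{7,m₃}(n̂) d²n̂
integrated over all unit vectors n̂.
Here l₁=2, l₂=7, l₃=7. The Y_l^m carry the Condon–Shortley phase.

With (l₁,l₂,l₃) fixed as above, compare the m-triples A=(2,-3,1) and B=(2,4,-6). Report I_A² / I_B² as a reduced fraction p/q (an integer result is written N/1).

75/26

Shared (l₁,l₂,l₃)=(2,7,7): N and (l;000)² cancel in I_A²/I_B².
A: Δ = 2!·2!·12!/17! = 1/185640; Racah Σ t=0..0: t=0:+1/3870720 = 1/3870720; ⇒ 3j(2 7 7; 2 -3 1)² = 135/6188, sgn +1
B: Δ = 2!·2!·12!/17! = 1/185640; Racah Σ t=0..0: t=0:+1/159667200 = 1/159667200; ⇒ 3j(2 7 7; 2 4 -6)² = 9/1190, sgn -1
I_A²/I_B² = (135/6188)/(9/1190) = 75/26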